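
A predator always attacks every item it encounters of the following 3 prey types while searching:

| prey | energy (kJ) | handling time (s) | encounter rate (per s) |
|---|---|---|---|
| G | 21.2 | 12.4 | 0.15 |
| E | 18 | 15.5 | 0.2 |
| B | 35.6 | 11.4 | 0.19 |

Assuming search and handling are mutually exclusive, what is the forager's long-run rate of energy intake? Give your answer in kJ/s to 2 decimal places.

1.67 kJ/s

R = Σλ_iE_i / (1 + Σλ_ih_i)
Numerator: 0.15×21.2 + 0.2×18 + 0.19×35.6 = 13.54
Denominator: 1 + 0.15×12.4 + 0.2×15.5 + 0.19×11.4 = 8.126
R = 13.54/8.126 = 1.667 kJ/s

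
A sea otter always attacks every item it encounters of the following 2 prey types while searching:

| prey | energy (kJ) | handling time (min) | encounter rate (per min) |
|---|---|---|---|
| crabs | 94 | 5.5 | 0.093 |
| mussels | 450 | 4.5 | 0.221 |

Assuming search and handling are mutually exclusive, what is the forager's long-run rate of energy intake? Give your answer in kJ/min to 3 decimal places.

43.173 kJ/min

Energy encountered per unit search time: 0.093×94 + 0.221×450 = 108.2 kJ/min.
Handling time per unit search time: 0.093×5.5 + 0.221×4.5 = 1.506.
Rate = 108.2/(1 + 1.506) = 43.17 kJ/min.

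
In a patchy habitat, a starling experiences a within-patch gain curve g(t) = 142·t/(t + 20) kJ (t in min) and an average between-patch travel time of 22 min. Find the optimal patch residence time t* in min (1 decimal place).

Maximise g(t)/(T+t): set derivative to zero → g'(t)(T+t) = g(t).
g'(t) = 142·20/(t + 20)². Setting 142·20/(t+20)² = 142t/[(t+20)(22+t)] gives 20(22+t) = t(t+20), so t² = 20×22 = 440.
t* = √440 = 20.98 min.

21.0 min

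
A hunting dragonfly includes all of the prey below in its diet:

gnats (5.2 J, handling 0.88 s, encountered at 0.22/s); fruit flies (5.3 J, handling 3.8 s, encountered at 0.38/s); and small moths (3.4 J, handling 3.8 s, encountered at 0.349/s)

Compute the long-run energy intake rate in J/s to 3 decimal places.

1.096 J/s

Energy encountered per unit search time: 0.22×5.2 + 0.38×5.3 + 0.349×3.4 = 4.345 J/s.
Handling time per unit search time: 0.22×0.88 + 0.38×3.8 + 0.349×3.8 = 2.964.
Rate = 4.345/(1 + 2.964) = 1.096 J/s.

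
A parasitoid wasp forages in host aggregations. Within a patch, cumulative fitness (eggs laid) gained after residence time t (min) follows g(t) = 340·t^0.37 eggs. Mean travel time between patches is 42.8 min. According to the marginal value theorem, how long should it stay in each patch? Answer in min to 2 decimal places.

25.14 min

By the marginal value theorem, leave when the instantaneous gain rate g'(t) equals the habitat-wide average g(t)/(T + t).
g'(t) = 0.37·340·t^-0.63. Setting 0.37·340·t^-0.63 = 340·t^0.37/(42.8+t) gives 0.37(42.8+t) = t, so 0.63·t = 0.37×42.8.
t* = 0.37×42.8/0.63 = 25.14 min.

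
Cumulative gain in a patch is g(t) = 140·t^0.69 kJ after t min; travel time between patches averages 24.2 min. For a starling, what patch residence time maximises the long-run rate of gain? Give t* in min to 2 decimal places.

Optimal t* satisfies g'(t*) = g(t*)/(T + t*).
g'(t) = 0.69·140·t^-0.31. Setting 0.69·140·t^-0.31 = 140·t^0.69/(24.2+t) gives 0.69(24.2+t) = t, so 0.31·t = 0.69×24.2.
t* = 0.69×24.2/0.31 = 53.86 min.

53.86 min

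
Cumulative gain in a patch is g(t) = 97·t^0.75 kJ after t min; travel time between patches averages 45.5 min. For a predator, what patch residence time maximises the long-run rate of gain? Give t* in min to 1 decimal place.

136.5 min

By the marginal value theorem, leave when the instantaneous gain rate g'(t) equals the habitat-wide average g(t)/(T + t).
g'(t) = 0.75·97·t^-0.25. Setting 0.75·97·t^-0.25 = 97·t^0.75/(45.5+t) gives 0.75(45.5+t) = t, so 0.25·t = 0.75×45.5.
t* = 0.75×45.5/0.25 = 136.5 min.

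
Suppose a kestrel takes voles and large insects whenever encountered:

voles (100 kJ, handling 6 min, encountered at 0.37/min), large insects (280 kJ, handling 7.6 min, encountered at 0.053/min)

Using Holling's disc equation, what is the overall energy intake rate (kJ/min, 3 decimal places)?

14.309 kJ/min

R = (0.37×100 + 0.053×280) / (1 + 0.37×6 + 0.053×7.6) = 51.84/3.623 = 14.31 kJ/min.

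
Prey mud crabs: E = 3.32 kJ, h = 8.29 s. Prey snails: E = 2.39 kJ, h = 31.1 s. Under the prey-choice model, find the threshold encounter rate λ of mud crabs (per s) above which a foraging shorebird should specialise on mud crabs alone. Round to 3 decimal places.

At the threshold, the rate on mud crabs alone equals the profitability of snails: λ·3.32/(1 + λ·8.29) = 2.39/31.1 = 0.07685.
Rearranging, λ(3.32 − 0.07685×8.29) = 0.07685, so λ = 0.07685/2.683 = 0.02864 per s.

0.029 per s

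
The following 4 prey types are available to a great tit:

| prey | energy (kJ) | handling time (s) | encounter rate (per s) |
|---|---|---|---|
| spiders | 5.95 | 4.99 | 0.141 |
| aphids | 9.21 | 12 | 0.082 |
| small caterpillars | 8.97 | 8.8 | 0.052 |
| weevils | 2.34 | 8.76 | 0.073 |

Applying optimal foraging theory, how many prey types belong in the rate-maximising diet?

3

Rank by E/h (kJ/s): spiders 1.19, small caterpillars 1.02, aphids 0.768, weevils 0.267. Include each in turn until the next type's E/h falls below the running intake rate.
Rate on top 1: 0.4925. small caterpillars: 1.02 > 0.4925 → include.
Rate on top 2: 0.604. aphids: 0.768 > 0.604 → include.
Rate on top 3: 0.6552. weevils: 0.267 < 0.6552 → exclude; stop.
Optimal diet: spiders, small caterpillars, aphids — 3 of 4 types.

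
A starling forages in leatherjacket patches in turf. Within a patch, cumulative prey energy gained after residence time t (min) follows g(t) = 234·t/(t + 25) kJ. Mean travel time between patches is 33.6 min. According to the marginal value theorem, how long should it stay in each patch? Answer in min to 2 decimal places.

28.98 min

Optimal t* satisfies g'(t*) = g(t*)/(T + t*).
g'(t) = 234·25/(t + 25)². Setting 234·25/(t+25)² = 234t/[(t+25)(33.6+t)] gives 25(33.6+t) = t(t+25), so t² = 25×33.6 = 840.
t* = √840 = 28.98 min.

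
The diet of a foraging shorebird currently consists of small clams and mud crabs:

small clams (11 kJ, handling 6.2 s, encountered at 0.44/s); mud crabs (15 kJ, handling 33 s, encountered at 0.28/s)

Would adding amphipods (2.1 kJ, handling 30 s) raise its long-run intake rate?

No

On small clams and mud crabs alone, R = ΣλE/(1+Σλh) = 9.04/12.97 = 0.6971 kJ/s.
amphipods: E/h = 2.1/30 = 0.07 kJ/s.
0.07 < 0.6971, so adding amphipods would lower the average — exclude it.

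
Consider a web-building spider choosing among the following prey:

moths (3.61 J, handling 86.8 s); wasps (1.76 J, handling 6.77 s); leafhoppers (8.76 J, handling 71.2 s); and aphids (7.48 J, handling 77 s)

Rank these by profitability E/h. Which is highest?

In descending order of E/h:
wasps: 1.76/6.77 = 0.26 J/s
leafhoppers: 8.76/71.2 = 0.123 J/s
aphids: 7.48/77 = 0.0971 J/s
moths: 3.61/86.8 = 0.0416 J/s

wasps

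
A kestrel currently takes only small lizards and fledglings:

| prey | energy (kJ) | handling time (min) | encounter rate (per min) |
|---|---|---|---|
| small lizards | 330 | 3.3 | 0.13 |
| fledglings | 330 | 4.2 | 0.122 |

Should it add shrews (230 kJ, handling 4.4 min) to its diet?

Intake rate on the current diet: R = (0.13×330 + 0.122×330) / (1 + 0.13×3.3 + 0.122×4.2) = 83.16/1.941 = 42.84 kJ/min.
shrews: E/h = 230/4.4 = 52.27 kJ/min.
Since 52.27 > R, including shrews increases the long-run rate.

Yes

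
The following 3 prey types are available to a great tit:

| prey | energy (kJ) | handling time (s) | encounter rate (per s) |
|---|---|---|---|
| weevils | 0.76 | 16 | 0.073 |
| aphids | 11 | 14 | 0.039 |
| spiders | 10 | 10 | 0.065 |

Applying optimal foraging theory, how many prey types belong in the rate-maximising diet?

2

Rank by E/h (kJ/s): spiders 1, aphids 0.786, weevils 0.0475. Include each in turn until the next type's E/h falls below the running intake rate.
Rate on top 1: 0.3939. aphids: 0.786 > 0.3939 → include.
Rate on top 2: 0.4913. weevils: 0.0475 < 0.4913 → exclude; stop.
Optimal diet: spiders, aphids — 2 of 3 types.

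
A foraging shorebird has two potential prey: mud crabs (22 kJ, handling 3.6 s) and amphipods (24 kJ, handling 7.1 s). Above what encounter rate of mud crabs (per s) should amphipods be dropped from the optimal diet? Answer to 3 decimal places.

0.344 per s

At the threshold, the rate on mud crabs alone equals the profitability of amphipods: λ·22/(1 + λ·3.6) = 24/7.1 = 3.38.
Rearranging, λ(22 − 3.38×3.6) = 3.38, so λ = 3.38/9.831 = 0.3438 per s.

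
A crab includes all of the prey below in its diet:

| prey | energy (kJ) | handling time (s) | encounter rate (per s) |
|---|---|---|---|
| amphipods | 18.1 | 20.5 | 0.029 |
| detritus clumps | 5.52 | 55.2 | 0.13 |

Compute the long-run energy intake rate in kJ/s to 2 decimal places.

R = Σλ_iE_i / (1 + Σλ_ih_i)
Numerator: 0.029×18.1 + 0.13×5.52 = 1.243
Denominator: 1 + 0.029×20.5 + 0.13×55.2 = 8.771
R = 1.243/8.771 = 0.1417 kJ/s

0.14 kJ/s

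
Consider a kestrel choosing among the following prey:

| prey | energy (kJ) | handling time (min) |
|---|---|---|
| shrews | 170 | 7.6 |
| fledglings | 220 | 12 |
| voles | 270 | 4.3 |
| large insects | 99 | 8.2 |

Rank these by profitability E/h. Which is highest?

Profitability E/h (kJ/min): shrews = 170/7.6 = 22.4, fledglings = 220/12 = 18.3, voles = 270/4.3 = 62.8, large insects = 99/8.2 = 12.1.
Ranked: voles > shrews > fledglings > large insects.

voles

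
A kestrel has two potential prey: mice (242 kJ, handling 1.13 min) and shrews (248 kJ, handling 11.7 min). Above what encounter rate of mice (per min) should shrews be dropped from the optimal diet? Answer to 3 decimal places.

At the threshold, the rate on mice alone equals the profitability of shrews: λ·242/(1 + λ·1.13) = 248/11.7 = 21.2.
Rearranging, λ(242 − 21.2×1.13) = 21.2, so λ = 21.2/218 = 0.09721 per min.

0.097 per min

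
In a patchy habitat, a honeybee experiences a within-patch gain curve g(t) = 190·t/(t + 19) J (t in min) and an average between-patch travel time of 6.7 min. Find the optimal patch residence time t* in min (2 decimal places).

11.28 min

Maximise g(t)/(T+t): set derivative to zero → g'(t)(T+t) = g(t).
g'(t) = 190·19/(t + 19)². Setting 190·19/(t+19)² = 190t/[(t+19)(6.7+t)] gives 19(6.7+t) = t(t+19), so t² = 19×6.7 = 127.3.
t* = √127.3 = 11.28 min.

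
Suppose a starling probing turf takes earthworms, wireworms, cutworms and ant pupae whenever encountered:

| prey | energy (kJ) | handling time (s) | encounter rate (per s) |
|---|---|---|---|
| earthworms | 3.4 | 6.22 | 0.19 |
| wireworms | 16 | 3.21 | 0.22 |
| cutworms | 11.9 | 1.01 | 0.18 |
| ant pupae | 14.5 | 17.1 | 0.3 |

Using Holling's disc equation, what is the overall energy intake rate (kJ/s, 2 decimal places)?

1.30 kJ/s

Energy encountered per unit search time: 0.19×3.4 + 0.22×16 + 0.18×11.9 + 0.3×14.5 = 10.66 kJ/s.
Handling time per unit search time: 0.19×6.22 + 0.22×3.21 + 0.18×1.01 + 0.3×17.1 = 7.2.
Rate = 10.66/(1 + 7.2) = 1.3 kJ/s.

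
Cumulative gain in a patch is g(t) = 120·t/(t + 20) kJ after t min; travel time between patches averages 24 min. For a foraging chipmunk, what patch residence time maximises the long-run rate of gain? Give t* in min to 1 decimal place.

21.9 min

By the marginal value theorem, leave when the instantaneous gain rate g'(t) equals the habitat-wide average g(t)/(T + t).
g'(t) = 120·20/(t + 20)². Setting 120·20/(t+20)² = 120t/[(t+20)(24+t)] gives 20(24+t) = t(t+20), so t² = 20×24 = 480.
t* = √480 = 21.91 min.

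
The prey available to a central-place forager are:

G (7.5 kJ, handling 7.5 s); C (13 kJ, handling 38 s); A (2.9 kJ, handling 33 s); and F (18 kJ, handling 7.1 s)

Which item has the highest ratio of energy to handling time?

F

Profitability E/h (kJ/s): G = 7.5/7.5 = 1, C = 13/38 = 0.342, A = 2.9/33 = 0.0879, F = 18/7.1 = 2.54.
Ranked: F > G > C > A.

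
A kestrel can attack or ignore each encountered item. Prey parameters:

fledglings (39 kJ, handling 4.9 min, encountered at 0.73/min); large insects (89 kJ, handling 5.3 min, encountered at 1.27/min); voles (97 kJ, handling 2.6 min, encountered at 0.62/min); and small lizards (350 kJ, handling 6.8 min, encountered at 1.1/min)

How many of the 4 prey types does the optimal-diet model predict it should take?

E/h in descending order: small lizards 51.5, voles 37.3, large insects 16.8, fledglings 7.96 kJ/min. The optimal diet is the largest prefix of this list for which every included type satisfies E_i/h_i > R on the types above it.
Rate on top 1: 45.4. voles: 37.3 < 45.4 → exclude; stop.
Optimal diet: small lizards — 1 of 4 types.

1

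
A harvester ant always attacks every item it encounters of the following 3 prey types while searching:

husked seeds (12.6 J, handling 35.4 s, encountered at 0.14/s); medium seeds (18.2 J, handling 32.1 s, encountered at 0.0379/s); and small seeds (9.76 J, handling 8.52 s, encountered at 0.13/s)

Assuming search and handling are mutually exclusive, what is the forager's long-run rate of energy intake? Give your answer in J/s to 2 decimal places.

R = (0.14×12.6 + 0.0379×18.2 + 0.13×9.76) / (1 + 0.14×35.4 + 0.0379×32.1 + 0.13×8.52) = 3.723/8.28 = 0.4496 J/s.

0.45 J/s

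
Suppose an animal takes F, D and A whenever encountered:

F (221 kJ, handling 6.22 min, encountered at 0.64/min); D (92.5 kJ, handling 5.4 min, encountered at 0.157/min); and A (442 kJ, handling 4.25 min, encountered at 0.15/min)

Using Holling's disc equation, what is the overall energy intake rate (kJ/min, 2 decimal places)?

34.37 kJ/min

R = (0.64×221 + 0.157×92.5 + 0.15×442) / (1 + 0.64×6.22 + 0.157×5.4 + 0.15×4.25) = 222.3/6.466 = 34.37 kJ/min.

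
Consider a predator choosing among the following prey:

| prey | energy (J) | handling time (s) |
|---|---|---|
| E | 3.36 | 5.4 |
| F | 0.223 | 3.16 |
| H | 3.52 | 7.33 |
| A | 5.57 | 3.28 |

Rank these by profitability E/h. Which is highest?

In descending order of E/h:
A: 5.57/3.28 = 1.7 J/s
E: 3.36/5.4 = 0.622 J/s
H: 3.52/7.33 = 0.48 J/s
F: 0.223/3.16 = 0.0706 J/s

A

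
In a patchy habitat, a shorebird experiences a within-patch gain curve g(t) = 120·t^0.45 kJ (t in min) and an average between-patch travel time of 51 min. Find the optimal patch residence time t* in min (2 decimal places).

Optimal t* satisfies g'(t*) = g(t*)/(T + t*).
g'(t) = 0.45·120·t^-0.55. Setting 0.45·120·t^-0.55 = 120·t^0.45/(51+t) gives 0.45(51+t) = t, so 0.55·t = 0.45×51.
t* = 0.45×51/0.55 = 41.73 min.

41.73 min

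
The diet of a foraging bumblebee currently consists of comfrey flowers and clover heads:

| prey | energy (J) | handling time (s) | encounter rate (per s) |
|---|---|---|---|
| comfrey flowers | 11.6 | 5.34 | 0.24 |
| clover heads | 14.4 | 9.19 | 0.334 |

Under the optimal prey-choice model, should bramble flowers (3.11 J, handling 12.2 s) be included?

Intake rate on the current diet: R = (0.24×11.6 + 0.334×14.4) / (1 + 0.24×5.34 + 0.334×9.19) = 7.594/5.351 = 1.419 J/s.
Profitability of bramble flowers: 3.11/12.2 = 0.2549 J/s.
0.2549 < 1.419, so adding bramble flowers would lower the average — exclude it.

No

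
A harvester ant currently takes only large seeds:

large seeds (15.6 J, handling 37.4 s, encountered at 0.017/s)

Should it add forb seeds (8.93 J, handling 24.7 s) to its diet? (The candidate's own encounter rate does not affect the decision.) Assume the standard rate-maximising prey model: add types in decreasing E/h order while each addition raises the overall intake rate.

Intake rate on the current diet: R = (0.017×15.6) / (1 + 0.017×37.4) = 0.2652/1.636 = 0.1621 J/s.
Profitability of forb seeds: 8.93/24.7 = 0.3615 J/s.
Since 0.3615 > R, including forb seeds increases the long-run rate.

Yes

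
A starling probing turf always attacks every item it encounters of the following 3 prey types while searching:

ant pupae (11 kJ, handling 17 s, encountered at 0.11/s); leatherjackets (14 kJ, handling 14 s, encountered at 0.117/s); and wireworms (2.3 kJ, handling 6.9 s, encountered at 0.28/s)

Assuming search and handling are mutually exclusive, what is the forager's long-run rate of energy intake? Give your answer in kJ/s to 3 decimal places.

0.542 kJ/s

R = Σλ_iE_i / (1 + Σλ_ih_i)
Numerator: 0.11×11 + 0.117×14 + 0.28×2.3 = 3.492
Denominator: 1 + 0.11×17 + 0.117×14 + 0.28×6.9 = 6.44
R = 3.492/6.44 = 0.5422 kJ/s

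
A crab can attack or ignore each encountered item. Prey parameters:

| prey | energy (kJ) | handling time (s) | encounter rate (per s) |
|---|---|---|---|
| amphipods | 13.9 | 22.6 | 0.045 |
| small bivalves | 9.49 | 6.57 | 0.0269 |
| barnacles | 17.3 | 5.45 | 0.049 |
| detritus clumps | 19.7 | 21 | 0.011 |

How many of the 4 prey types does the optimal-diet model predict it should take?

Profitabilities (E/h, kJ/s): barnacles 3.17, small bivalves 1.44, detritus clumps 0.938, amphipods 0.615. Add prey in this order while the next type's profitability exceeds the intake rate on those already taken.
Rate on top 1: 0.669. small bivalves: 1.44 > 0.669 → include.
Rate on top 2: 0.764. detritus clumps: 0.938 > 0.764 → include.
Rate on top 3: 0.788. amphipods: 0.615 < 0.788 → exclude; stop.
Optimal diet: barnacles, small bivalves, detritus clumps — 3 of 4 types.

3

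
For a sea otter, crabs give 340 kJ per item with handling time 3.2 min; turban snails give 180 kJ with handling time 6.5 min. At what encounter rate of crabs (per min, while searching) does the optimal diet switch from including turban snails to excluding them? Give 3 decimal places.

0.110 per min

The zero-one rule: include turban snails iff E₂/h₂ > λE₁/(1+λh₁). Equality gives the switch point.
λE₁h₂ = E₂ + λE₂h₁ ⇒ λ = E₂/(E₁h₂ − E₂h₁) = 180/(2210 − 576) = 0.1102 per min.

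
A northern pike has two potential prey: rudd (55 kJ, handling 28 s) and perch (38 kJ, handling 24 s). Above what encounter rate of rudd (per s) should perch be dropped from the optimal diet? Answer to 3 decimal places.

The zero-one rule: include perch iff E₂/h₂ > λE₁/(1+λh₁). Equality gives the switch point.
λE₁h₂ = E₂ + λE₂h₁ ⇒ λ = E₂/(E₁h₂ − E₂h₁) = 38/(1320 − 1064) = 0.1484 per s.

0.148 per s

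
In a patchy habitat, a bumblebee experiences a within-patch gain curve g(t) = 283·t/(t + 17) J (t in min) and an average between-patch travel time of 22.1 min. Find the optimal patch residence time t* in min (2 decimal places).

Optimal t* satisfies g'(t*) = g(t*)/(T + t*).
g'(t) = 283·17/(t + 17)². Setting 283·17/(t+17)² = 283t/[(t+17)(22.1+t)] gives 17(22.1+t) = t(t+17), so t² = 17×22.1 = 375.7.
t* = √375.7 = 19.38 min.

19.38 min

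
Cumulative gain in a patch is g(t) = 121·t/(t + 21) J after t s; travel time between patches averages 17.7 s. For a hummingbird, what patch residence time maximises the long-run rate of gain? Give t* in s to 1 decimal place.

Maximise g(t)/(T+t): set derivative to zero → g'(t)(T+t) = g(t).
g'(t) = 121·21/(t + 21)². Setting 121·21/(t+21)² = 121t/[(t+21)(17.7+t)] gives 21(17.7+t) = t(t+21), so t² = 21×17.7 = 371.7.
t* = √371.7 = 19.28 s.

19.3 s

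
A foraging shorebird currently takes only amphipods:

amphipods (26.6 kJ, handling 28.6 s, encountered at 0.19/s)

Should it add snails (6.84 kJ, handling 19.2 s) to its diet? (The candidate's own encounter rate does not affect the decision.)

No

On amphipods alone, R = ΣλE/(1+Σλh) = 5.054/6.434 = 0.7855 kJ/s.
Profitability of snails: 6.84/19.2 = 0.3563 kJ/s.
Since 0.3563 < R, time spent handling snails is better spent searching.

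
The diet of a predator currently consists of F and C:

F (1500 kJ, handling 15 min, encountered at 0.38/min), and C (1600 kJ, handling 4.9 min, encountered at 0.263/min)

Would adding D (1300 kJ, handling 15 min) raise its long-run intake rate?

No

Intake rate on the current diet: R = (0.38×1500 + 0.263×1600) / (1 + 0.38×15 + 0.263×4.9) = 990.8/7.989 = 124 kJ/min.
D: E/h = 1300/15 = 86.67 kJ/min.
Since 86.67 < R, time spent handling D is better spent searching.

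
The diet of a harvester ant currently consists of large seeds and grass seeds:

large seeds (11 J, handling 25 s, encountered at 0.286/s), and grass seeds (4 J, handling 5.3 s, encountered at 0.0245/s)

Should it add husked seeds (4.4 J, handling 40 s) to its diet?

Intake rate on the current diet: R = (0.286×11 + 0.0245×4) / (1 + 0.286×25 + 0.0245×5.3) = 3.244/8.28 = 0.3918 J/s.
husked seeds: E/h = 4.4/40 = 0.11 J/s.
Since 0.11 < R, time spent handling husked seeds is better spent searching.

No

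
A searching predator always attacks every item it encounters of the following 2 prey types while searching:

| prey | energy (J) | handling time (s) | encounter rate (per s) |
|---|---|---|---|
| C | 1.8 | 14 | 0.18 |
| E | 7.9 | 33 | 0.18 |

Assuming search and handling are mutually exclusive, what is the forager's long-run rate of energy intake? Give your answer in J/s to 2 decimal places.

Energy encountered per unit search time: 0.18×1.8 + 0.18×7.9 = 1.746 J/s.
Handling time per unit search time: 0.18×14 + 0.18×33 = 8.46.
Rate = 1.746/(1 + 8.46) = 0.1846 J/s.

0.18 J/s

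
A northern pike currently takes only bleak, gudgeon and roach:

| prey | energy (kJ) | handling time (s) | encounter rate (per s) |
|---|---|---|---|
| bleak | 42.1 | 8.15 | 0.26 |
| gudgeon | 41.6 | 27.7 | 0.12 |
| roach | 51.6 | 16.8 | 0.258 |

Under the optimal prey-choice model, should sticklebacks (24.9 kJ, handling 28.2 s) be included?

No

On bleak, gudgeon and roach alone, R = ΣλE/(1+Σλh) = 29.25/10.78 = 2.714 kJ/s.
sticklebacks: E/h = 24.9/28.2 = 0.883 kJ/s.
Since 0.883 < R, time spent handling sticklebacks is better spent searching.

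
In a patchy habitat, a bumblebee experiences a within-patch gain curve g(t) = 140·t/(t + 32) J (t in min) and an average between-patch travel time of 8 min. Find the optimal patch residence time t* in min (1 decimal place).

Optimal t* satisfies g'(t*) = g(t*)/(T + t*).
g'(t) = 140·32/(t + 32)². Setting 140·32/(t+32)² = 140t/[(t+32)(8+t)] gives 32(8+t) = t(t+32), so t² = 32×8 = 256.
t* = √256 = 16 min.

16.0 min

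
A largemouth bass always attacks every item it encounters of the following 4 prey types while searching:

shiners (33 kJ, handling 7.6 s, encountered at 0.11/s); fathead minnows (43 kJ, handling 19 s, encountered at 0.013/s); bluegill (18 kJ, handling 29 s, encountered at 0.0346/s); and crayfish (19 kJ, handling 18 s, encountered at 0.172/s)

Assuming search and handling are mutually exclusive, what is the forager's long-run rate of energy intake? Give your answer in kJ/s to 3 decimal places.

Energy encountered per unit search time: 0.11×33 + 0.013×43 + 0.0346×18 + 0.172×19 = 8.08 kJ/s.
Handling time per unit search time: 0.11×7.6 + 0.013×19 + 0.0346×29 + 0.172×18 = 5.182.
Rate = 8.08/(1 + 5.182) = 1.307 kJ/s.

1.307 kJ/s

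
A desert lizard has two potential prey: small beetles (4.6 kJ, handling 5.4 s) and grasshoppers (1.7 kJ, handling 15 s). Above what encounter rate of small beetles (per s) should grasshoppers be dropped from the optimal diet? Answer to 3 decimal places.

0.028 per s

Drop grasshoppers once their profitability E₂/h₂ falls below the rate achievable on small beetles alone: E₂/h₂ = λE₁/(1 + λh₁).
Solve for λ: λE₁h₂ = E₂(1 + λh₁) → λ(E₁h₂ − E₂h₁) = E₂ → λ = E₂/(E₁h₂ − E₂h₁).
λ = 1.7/(4.6×15 − 1.7×5.4) = 1.7/59.82 = 0.02842 per s.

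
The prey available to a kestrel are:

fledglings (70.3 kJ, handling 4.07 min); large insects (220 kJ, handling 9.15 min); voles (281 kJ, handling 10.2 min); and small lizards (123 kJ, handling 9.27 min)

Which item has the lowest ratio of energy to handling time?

In descending order of E/h:
voles: 281/10.2 = 27.5 kJ/min
large insects: 220/9.15 = 24 kJ/min
fledglings: 70.3/4.07 = 17.3 kJ/min
small lizards: 123/9.27 = 13.3 kJ/min

small lizards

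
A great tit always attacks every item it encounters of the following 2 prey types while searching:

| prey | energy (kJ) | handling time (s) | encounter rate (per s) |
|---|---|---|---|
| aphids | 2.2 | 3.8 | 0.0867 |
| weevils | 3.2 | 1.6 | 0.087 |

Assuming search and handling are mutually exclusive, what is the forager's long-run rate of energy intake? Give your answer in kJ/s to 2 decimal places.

R = Σλ_iE_i / (1 + Σλ_ih_i)
Numerator: 0.0867×2.2 + 0.087×3.2 = 0.4691
Denominator: 1 + 0.0867×3.8 + 0.087×1.6 = 1.469
R = 0.4691/1.469 = 0.3194 kJ/s

0.32 kJ/s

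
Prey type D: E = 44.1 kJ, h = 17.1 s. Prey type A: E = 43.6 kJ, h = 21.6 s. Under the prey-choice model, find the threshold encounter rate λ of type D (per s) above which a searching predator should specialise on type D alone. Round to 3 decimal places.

0.211 per s

At the threshold, the rate on type D alone equals the profitability of type A: λ·44.1/(1 + λ·17.1) = 43.6/21.6 = 2.019.
Rearranging, λ(44.1 − 2.019×17.1) = 2.019, so λ = 2.019/9.583 = 0.2106 per s.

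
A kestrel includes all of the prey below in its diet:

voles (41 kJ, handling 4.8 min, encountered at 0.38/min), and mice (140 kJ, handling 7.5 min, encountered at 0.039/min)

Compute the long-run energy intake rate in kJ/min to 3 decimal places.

R = (0.38×41 + 0.039×140) / (1 + 0.38×4.8 + 0.039×7.5) = 21.04/3.116 = 6.751 kJ/min.

6.751 kJ/min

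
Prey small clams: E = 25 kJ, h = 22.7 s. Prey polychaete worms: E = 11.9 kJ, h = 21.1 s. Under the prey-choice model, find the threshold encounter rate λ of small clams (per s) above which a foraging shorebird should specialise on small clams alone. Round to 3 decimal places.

0.046 per s

The zero-one rule: include polychaete worms iff E₂/h₂ > λE₁/(1+λh₁). Equality gives the switch point.
λE₁h₂ = E₂ + λE₂h₁ ⇒ λ = E₂/(E₁h₂ − E₂h₁) = 11.9/(527.5 − 270.1) = 0.04624 per s.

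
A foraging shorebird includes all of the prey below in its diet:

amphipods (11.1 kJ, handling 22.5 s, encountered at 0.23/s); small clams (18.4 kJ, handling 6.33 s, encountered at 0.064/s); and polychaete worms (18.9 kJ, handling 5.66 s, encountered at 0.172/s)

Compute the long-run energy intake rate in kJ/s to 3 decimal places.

0.924 kJ/s

Energy encountered per unit search time: 0.23×11.1 + 0.064×18.4 + 0.172×18.9 = 6.981 kJ/s.
Handling time per unit search time: 0.23×22.5 + 0.064×6.33 + 0.172×5.66 = 6.554.
Rate = 6.981/(1 + 6.554) = 0.9242 kJ/s.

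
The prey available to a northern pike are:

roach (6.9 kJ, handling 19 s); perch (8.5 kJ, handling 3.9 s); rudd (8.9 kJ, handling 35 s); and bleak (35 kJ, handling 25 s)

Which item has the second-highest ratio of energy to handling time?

bleak

In descending order of E/h:
perch: 8.5/3.9 = 2.18 kJ/s
bleak: 35/25 = 1.4 kJ/s
roach: 6.9/19 = 0.363 kJ/s
rudd: 8.9/35 = 0.254 kJ/s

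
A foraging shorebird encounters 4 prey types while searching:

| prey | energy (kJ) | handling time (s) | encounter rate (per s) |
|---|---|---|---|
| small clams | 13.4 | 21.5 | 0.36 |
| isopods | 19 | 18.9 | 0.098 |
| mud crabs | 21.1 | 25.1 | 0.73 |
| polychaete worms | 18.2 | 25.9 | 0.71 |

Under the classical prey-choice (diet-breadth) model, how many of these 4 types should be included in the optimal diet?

2

Rank by E/h (kJ/s): isopods 1.01, mud crabs 0.841, polychaete worms 0.703, small clams 0.623. Include each in turn until the next type's E/h falls below the running intake rate.
Rate on top 1: 0.6528. mud crabs: 0.841 > 0.6528 → include.
Rate on top 2: 0.8153. polychaete worms: 0.703 < 0.8153 → exclude; stop.
Optimal diet: isopods, mud crabs — 2 of 4 types.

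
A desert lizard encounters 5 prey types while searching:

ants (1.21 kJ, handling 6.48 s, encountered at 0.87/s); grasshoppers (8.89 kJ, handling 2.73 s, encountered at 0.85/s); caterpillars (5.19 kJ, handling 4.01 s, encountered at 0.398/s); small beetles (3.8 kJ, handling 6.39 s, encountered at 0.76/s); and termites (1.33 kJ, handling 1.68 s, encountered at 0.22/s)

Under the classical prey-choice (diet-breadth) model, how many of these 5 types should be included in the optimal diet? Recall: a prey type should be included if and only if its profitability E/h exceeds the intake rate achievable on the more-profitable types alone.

1

Rank by E/h (kJ/s): grasshoppers 3.26, caterpillars 1.29, termites 0.792, small beetles 0.595, ants 0.187. Include each in turn until the next type's E/h falls below the running intake rate.
Rate on top 1: 2.276. caterpillars: 1.29 < 2.276 → exclude; stop.
Optimal diet: grasshoppers — 1 of 5 types.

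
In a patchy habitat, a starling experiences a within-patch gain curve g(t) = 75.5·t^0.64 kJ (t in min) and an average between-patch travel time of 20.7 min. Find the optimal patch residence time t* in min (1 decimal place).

Maximise g(t)/(T+t): set derivative to zero → g'(t)(T+t) = g(t).
g'(t) = 0.64·75.5·t^-0.36. Setting 0.64·75.5·t^-0.36 = 75.5·t^0.64/(20.7+t) gives 0.64(20.7+t) = t, so 0.36·t = 0.64×20.7.
t* = 0.64×20.7/0.36 = 36.8 min.

36.8 min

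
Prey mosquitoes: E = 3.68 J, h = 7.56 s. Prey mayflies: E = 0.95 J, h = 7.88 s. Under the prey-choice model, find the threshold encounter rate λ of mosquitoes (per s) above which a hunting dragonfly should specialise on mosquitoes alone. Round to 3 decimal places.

0.044 per s

At the threshold, the rate on mosquitoes alone equals the profitability of mayflies: λ·3.68/(1 + λ·7.56) = 0.95/7.88 = 0.1206.
Rearranging, λ(3.68 − 0.1206×7.56) = 0.1206, so λ = 0.1206/2.769 = 0.04355 per s.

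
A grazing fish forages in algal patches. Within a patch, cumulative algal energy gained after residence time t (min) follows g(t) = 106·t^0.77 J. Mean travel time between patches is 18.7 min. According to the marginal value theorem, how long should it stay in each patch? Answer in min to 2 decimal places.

By the marginal value theorem, leave when the instantaneous gain rate g'(t) equals the habitat-wide average g(t)/(T + t).
g'(t) = 0.77·106·t^-0.23. Setting 0.77·106·t^-0.23 = 106·t^0.77/(18.7+t) gives 0.77(18.7+t) = t, so 0.23·t = 0.77×18.7.
t* = 0.77×18.7/0.23 = 62.6 min.

62.60 min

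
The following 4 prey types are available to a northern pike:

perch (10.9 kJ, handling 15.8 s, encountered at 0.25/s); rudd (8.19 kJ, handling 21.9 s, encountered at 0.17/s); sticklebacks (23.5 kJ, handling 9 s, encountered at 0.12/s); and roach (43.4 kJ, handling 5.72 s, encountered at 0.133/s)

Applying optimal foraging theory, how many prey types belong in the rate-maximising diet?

Profitabilities (E/h, kJ/s): roach 7.59, sticklebacks 2.61, perch 0.69, rudd 0.374. Add prey in this order while the next type's profitability exceeds the intake rate on those already taken.
Rate on top 1: 3.278. sticklebacks: 2.61 < 3.278 → exclude; stop.
Optimal diet: roach — 1 of 4 types.

1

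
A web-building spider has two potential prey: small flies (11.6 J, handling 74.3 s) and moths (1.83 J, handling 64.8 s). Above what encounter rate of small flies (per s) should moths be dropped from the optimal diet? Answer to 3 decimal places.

The zero-one rule: include moths iff E₂/h₂ > λE₁/(1+λh₁). Equality gives the switch point.
λE₁h₂ = E₂ + λE₂h₁ ⇒ λ = E₂/(E₁h₂ − E₂h₁) = 1.83/(751.7 − 136) = 0.002972 per s.

0.003 per s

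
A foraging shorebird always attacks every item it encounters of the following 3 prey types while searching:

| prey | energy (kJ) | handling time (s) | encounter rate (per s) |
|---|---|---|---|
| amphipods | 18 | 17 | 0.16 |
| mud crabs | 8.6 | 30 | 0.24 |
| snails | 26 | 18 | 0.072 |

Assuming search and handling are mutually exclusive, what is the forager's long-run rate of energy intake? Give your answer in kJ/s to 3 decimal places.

Energy encountered per unit search time: 0.16×18 + 0.24×8.6 + 0.072×26 = 6.816 kJ/s.
Handling time per unit search time: 0.16×17 + 0.24×30 + 0.072×18 = 11.22.
Rate = 6.816/(1 + 11.22) = 0.558 kJ/s.

0.558 kJ/s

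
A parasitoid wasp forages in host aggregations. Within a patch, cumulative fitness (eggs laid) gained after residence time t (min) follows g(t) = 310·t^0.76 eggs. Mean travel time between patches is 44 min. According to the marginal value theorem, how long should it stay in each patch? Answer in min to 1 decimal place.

139.3 min

Maximise g(t)/(T+t): set derivative to zero → g'(t)(T+t) = g(t).
g'(t) = 0.76·310·t^-0.24. Setting 0.76·310·t^-0.24 = 310·t^0.76/(44+t) gives 0.76(44+t) = t, so 0.24·t = 0.76×44.
t* = 0.76×44/0.24 = 139.3 min.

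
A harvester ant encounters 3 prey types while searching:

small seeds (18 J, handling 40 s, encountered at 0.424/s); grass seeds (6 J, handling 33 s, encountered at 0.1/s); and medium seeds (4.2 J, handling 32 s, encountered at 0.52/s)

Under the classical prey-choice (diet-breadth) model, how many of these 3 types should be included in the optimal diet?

Rank by E/h (J/s): small seeds 0.45, grass seeds 0.182, medium seeds 0.131. Include each in turn until the next type's E/h falls below the running intake rate.
Rate on top 1: 0.4249. grass seeds: 0.182 < 0.4249 → exclude; stop.
Optimal diet: small seeds — 1 of 3 types.

1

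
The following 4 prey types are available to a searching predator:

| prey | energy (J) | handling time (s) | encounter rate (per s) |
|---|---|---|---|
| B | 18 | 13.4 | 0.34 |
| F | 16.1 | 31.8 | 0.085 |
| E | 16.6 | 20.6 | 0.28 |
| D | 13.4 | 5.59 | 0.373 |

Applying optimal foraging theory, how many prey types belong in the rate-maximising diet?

1

Rank by E/h (J/s): D 2.4, B 1.34, E 0.806, F 0.506. Include each in turn until the next type's E/h falls below the running intake rate.
Rate on top 1: 1.62. B: 1.34 < 1.62 → exclude; stop.
Optimal diet: D — 1 of 4 types.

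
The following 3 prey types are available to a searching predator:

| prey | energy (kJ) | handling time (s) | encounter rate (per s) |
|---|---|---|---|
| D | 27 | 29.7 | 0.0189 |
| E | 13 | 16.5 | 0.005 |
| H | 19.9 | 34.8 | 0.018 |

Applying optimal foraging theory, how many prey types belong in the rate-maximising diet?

3

E/h in descending order: D 0.909, E 0.788, H 0.572 kJ/s. The optimal diet is the largest prefix of this list for which every included type satisfies E_i/h_i > R on the types above it.
Rate on top 1: 0.3268. E: 0.788 > 0.3268 → include.
Rate on top 2: 0.35. H: 0.572 > 0.35 → include.
Optimal diet: D, E, H — 3 of 3 types.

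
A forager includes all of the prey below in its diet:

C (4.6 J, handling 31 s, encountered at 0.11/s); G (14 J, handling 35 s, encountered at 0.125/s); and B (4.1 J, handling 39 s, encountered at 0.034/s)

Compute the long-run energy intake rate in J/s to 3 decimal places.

0.237 J/s

Energy encountered per unit search time: 0.11×4.6 + 0.125×14 + 0.034×4.1 = 2.395 J/s.
Handling time per unit search time: 0.11×31 + 0.125×35 + 0.034×39 = 9.111.
Rate = 2.395/(1 + 9.111) = 0.2369 J/s.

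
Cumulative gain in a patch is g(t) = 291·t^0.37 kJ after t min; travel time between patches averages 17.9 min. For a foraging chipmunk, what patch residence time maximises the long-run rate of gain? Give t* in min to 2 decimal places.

By the marginal value theorem, leave when the instantaneous gain rate g'(t) equals the habitat-wide average g(t)/(T + t).
g'(t) = 0.37·291·t^-0.63. Setting 0.37·291·t^-0.63 = 291·t^0.37/(17.9+t) gives 0.37(17.9+t) = t, so 0.63·t = 0.37×17.9.
t* = 0.37×17.9/0.63 = 10.51 min.

10.51 min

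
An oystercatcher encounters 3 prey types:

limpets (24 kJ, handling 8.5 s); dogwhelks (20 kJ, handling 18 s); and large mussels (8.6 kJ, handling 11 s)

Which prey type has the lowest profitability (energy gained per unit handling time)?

large mussels

In descending order of E/h:
limpets: 24/8.5 = 2.82 kJ/s
dogwhelks: 20/18 = 1.11 kJ/s
large mussels: 8.6/11 = 0.782 kJ/s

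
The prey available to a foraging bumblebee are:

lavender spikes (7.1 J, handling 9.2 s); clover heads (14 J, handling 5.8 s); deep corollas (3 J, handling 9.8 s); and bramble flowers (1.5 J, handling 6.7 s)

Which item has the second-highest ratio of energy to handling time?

lavender spikes

In descending order of E/h:
clover heads: 14/5.8 = 2.41 J/s
lavender spikes: 7.1/9.2 = 0.772 J/s
deep corollas: 3/9.8 = 0.306 J/s
bramble flowers: 1.5/6.7 = 0.224 J/s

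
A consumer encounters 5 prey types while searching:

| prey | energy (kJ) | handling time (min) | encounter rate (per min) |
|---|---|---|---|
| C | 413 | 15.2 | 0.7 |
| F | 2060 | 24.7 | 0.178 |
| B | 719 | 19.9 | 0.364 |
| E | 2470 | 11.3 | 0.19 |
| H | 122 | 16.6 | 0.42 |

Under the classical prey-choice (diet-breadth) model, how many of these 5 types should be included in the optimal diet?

E/h in descending order: E 219, F 83.4, B 36.1, C 27.2, H 7.35 kJ/min. The optimal diet is the largest prefix of this list for which every included type satisfies E_i/h_i > R on the types above it.
Rate on top 1: 149.1. F: 83.4 < 149.1 → exclude; stop.
Optimal diet: E — 1 of 5 types.

1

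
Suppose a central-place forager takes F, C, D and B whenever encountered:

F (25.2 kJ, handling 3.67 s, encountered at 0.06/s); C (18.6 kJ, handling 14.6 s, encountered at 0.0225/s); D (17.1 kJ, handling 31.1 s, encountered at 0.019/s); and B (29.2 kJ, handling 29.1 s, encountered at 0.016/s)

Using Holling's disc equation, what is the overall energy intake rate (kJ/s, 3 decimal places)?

Energy encountered per unit search time: 0.06×25.2 + 0.0225×18.6 + 0.019×17.1 + 0.016×29.2 = 2.723 kJ/s.
Handling time per unit search time: 0.06×3.67 + 0.0225×14.6 + 0.019×31.1 + 0.016×29.1 = 1.605.
Rate = 2.723/(1 + 1.605) = 1.045 kJ/s.

1.045 kJ/s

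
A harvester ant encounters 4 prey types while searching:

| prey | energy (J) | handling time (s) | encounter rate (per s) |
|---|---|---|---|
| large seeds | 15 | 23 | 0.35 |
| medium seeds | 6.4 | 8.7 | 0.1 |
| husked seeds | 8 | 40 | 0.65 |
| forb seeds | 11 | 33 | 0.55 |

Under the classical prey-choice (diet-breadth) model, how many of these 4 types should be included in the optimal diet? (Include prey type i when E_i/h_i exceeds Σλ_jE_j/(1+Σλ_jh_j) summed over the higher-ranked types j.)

2

E/h in descending order: medium seeds 0.736, large seeds 0.652, forb seeds 0.333, husked seeds 0.2 J/s. The optimal diet is the largest prefix of this list for which every included type satisfies E_i/h_i > R on the types above it.
Rate on top 1: 0.3422. large seeds: 0.652 > 0.3422 → include.
Rate on top 2: 0.5938. forb seeds: 0.333 < 0.5938 → exclude; stop.
Optimal diet: medium seeds, large seeds — 2 of 4 types.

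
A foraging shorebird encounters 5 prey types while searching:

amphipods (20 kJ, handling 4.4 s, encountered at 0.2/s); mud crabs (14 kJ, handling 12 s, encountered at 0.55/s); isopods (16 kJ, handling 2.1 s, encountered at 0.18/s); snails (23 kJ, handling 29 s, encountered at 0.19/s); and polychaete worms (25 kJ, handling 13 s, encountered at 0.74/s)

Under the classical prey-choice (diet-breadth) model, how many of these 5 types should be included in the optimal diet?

E/h in descending order: isopods 7.62, amphipods 4.55, polychaete worms 1.92, mud crabs 1.17, snails 0.793 kJ/s. The optimal diet is the largest prefix of this list for which every included type satisfies E_i/h_i > R on the types above it.
Rate on top 1: 2.09. amphipods: 4.55 > 2.09 → include.
Rate on top 2: 3.047. polychaete worms: 1.92 < 3.047 → exclude; stop.
Optimal diet: isopods, amphipods — 2 of 5 types.

2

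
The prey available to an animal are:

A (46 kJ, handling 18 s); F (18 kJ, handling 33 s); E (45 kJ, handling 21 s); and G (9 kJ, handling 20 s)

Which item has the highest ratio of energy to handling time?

Profitability E/h (kJ/s): A = 46/18 = 2.56, F = 18/33 = 0.545, E = 45/21 = 2.14, G = 9/20 = 0.45.
Ranked: A > E > F > G.

A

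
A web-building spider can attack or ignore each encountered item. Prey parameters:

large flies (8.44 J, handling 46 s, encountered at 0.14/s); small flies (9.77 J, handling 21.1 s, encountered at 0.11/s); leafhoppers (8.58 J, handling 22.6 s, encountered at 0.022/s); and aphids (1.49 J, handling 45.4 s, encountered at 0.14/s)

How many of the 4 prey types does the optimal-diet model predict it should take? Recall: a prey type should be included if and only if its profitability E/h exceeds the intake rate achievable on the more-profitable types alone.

E/h in descending order: small flies 0.463, leafhoppers 0.38, large flies 0.183, aphids 0.0328 J/s. The optimal diet is the largest prefix of this list for which every included type satisfies E_i/h_i > R on the types above it.
Rate on top 1: 0.3236. leafhoppers: 0.38 > 0.3236 → include.
Rate on top 2: 0.3309. large flies: 0.183 < 0.3309 → exclude; stop.
Optimal diet: small flies, leafhoppers — 2 of 4 types.

2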